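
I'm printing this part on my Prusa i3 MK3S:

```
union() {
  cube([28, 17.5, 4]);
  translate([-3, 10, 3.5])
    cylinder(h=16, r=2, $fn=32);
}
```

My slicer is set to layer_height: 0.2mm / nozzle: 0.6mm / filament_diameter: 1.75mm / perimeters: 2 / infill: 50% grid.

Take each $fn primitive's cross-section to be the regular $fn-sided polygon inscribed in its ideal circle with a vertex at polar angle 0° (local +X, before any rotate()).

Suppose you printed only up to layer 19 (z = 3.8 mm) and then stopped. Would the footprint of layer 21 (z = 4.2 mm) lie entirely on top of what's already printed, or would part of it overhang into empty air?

Compare the two slices. At z = 3.8: the cube is present — its section is the full 28×17.5 rectangle (area 490.00 mm²); the cylinder at (-3, 10): section is a regular 32-gon, circumradius r=2 (area = (32/2)·2.000²·sin(360°/32) = 12.49 mm²); Merging all regions: the 2 present regions are separate (no shared area or edge), so areas and boundary lengths simply add and each stays a separate island — area = 502.49 mm². At z = 4.2: the cube is not intersected at this z (z outside [0, 4]); the r=2 cylinder at (-3, 10) gives a regular 32-gon of circumradius 2 (constant along its height) (area = (32/2)·2.000²·sin(360°/32) = 12.49 mm²); Combining (union): only the r=2 cylinder at (-3, 10) is present, so the union is just that shape — area = 12.49 mm². Checking containment: the cross-section at z = 4.2 is a subset of the cross-section at z = 3.8.

entirely on top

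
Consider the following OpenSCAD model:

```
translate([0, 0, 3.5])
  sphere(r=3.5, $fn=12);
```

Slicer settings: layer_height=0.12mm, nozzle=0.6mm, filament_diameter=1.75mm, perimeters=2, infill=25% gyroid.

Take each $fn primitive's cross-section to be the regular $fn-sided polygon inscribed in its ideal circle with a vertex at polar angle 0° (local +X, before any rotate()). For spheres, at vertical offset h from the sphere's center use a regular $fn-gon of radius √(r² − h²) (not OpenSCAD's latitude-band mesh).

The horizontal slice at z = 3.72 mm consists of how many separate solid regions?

At z = 3.72 mm: the r=3.5 sphere contributes a regular 12-gon of circumradius √(3.5²−0.22²) = 3.493. The result has 1 disconnected region.

1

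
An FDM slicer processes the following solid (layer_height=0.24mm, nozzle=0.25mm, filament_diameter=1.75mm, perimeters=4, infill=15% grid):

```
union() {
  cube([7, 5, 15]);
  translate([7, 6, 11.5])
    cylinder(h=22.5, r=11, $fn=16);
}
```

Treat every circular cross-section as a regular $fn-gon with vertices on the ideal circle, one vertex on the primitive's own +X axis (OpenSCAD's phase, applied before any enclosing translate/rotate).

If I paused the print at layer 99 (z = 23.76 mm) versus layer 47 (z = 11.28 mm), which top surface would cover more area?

Layer 99 (z = 23.76): the cube is absent (z outside [0, 15]); the r=11 cylinder at (7, 6) gives a regular 16-gon of circumradius 11 (constant along its height) (area = (16/2)·11.000²·sin(360°/16) = 370.44 mm²); Merging all regions: only the r=11 cylinder at (7, 6) is present, so the union is just that shape — area = 370.44 mm². So its area = 370.44 mm². Layer 47 (z = 11.28): the cube (footprint 7×5) is included at this height (area 35.00 mm²); the cylinder at (7, 6) is absent (z outside [11.5, 34]); Combining (union): only the 7×5 cube is present, so the union is just that shape — area = 35.00 mm². So its area = 35.00 mm². Layer 99 is larger (370.44 vs 35.00 mm²).

layer 99 (z = 23.76 mm)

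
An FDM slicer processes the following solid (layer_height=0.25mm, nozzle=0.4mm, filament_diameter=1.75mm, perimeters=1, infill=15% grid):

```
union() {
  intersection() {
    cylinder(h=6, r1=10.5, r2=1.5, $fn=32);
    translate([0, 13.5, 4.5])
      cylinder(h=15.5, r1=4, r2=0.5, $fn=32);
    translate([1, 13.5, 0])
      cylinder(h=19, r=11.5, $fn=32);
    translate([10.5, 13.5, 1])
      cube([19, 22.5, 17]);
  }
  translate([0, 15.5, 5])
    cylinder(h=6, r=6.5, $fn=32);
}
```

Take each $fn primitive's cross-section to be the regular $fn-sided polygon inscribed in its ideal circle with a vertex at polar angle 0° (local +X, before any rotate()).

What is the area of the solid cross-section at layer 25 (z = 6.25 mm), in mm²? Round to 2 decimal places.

131.88 mm²

At z = 6.25 mm: the cone does not reach this height (z outside [0, 6]); the cone at (0, 13.5): at t=0.113 of its height the radius interpolates to r₁+(r₂−r₁)t = 3.605, giving a regular 32-gon of that circumradius (area = (32/2)·3.605²·sin(360°/32) = 40.56 mm²); the cylinder at (1, 13.5): section is a regular 32-gon, circumradius r=11.5 (area = (32/2)·11.500²·sin(360°/32) = 412.81 mm²); the 19×22.5 cube at (10.5, 13.5) contributes its full rectangle (area 427.50 mm²); Taking the intersection: at least one operand is absent at this height, so nothing remains; the r=6.5 cylinder at (0, 15.5) gives a regular 32-gon of circumradius 6.5 (constant along its height) (area = (32/2)·6.500²·sin(360°/32) = 131.88 mm²); Merging all regions: only the r=6.5 cylinder at (0, 15.5) is present, so the union is just that shape — area = 131.88 mm². Overall, the cross-section is a single solid region. Net area = 131.88 mm².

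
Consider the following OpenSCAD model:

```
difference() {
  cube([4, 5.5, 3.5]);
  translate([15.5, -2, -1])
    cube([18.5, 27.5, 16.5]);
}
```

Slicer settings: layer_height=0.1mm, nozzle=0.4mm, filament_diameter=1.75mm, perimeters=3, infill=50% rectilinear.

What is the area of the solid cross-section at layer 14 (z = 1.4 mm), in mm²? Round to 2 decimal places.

At z = 1.4 mm: the cube is present — its section is the full 4×5.5 rectangle (area 22.00 mm²); the cube at (15.5, -2) (footprint 18.5×27.5) is included at this height (area 508.75 mm²); Taking the first minus the rest: starting from the 4×5.5 cube (22.00 mm²), the 18.5×27.5 cube at (15.5, -2) misses the remaining region (no effect) — area = 22.00 mm². Overall, the cross-section is a single solid region. Net area = 22.00 mm².

22.00 mm²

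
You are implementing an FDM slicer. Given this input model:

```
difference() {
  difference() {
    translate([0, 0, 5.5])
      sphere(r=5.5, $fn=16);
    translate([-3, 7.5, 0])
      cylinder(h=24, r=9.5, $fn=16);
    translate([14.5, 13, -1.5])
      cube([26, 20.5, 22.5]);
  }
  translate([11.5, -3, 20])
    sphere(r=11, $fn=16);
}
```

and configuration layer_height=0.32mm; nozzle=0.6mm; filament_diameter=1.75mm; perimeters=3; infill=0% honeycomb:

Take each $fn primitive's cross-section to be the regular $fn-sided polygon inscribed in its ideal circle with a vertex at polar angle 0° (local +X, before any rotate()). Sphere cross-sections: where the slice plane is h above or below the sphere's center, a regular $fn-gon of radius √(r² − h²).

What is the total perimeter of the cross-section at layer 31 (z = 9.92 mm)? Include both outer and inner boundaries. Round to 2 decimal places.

14.93 mm

At z = 9.92 mm: the r=5.5 sphere slices to a regular 16-gon of circumradius 3.273 (√(r²−h²) with h=4.42 from center) (perimeter = 2·16·3.273·sin(180°/16) = 20.43 mm); the cylinder at (-3, 7.5): section is a regular 16-gon, circumradius r=9.5 (perimeter = 2·16·9.500·sin(180°/16) = 59.31 mm); the 26×20.5 cube at (14.5, 13) contributes its full rectangle (perimeter 93.00 mm); Subtracting the remaining from the first: starting from the r=5.5 sphere, the r=9.5 cylinder at (-3, 7.5) partially overlaps it — only the 23.46 mm² overlap (of its 276.30 mm²) is removed, clipping the outline; the 26×20.5 cube at (14.5, 13) misses the remaining region (no effect) — boundary = 14.93 mm; the sphere at (11.5, -3): section is a regular 16-gon, circumradius = √(r²−h²) = √(11²−10.08²) = 4.404 (perimeter = 2·16·4.404·sin(180°/16) = 27.49 mm); Subtracting the remaining from the first: starting from that combined region, the r=11 sphere at (11.5, -3) misses the remaining region (no effect) — boundary = 14.93 mm. Overall, the cross-section is a single solid region. Total boundary length (outer) = 14.93 mm.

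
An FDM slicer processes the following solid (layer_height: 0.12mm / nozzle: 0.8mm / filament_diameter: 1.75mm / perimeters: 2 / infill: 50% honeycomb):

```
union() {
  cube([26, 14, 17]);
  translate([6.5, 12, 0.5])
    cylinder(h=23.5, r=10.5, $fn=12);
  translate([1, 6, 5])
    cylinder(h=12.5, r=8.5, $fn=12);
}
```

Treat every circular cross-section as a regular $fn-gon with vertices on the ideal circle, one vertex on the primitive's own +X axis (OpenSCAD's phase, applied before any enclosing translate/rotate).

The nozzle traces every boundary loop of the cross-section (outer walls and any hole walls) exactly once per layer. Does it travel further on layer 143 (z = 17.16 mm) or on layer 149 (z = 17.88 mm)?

Layer 143 (z = 17.16): the cube is absent (z outside [0, 17]); the cylinder at (6.5, 12): section is a regular 12-gon, circumradius r=10.5 (perimeter = 2·12·10.500·sin(180°/12) = 65.22 mm); the r=8.5 cylinder at (1, 6) contributes a regular 12-gon of circumradius 8.5 (perimeter = 2·12·8.500·sin(180°/12) = 52.80 mm); Taking the union: the regions partially overlap (shared area 123.07 mm²), so the edge portions inside another operand are dropped and the merged outline is re-measured after clipping — boundary = 76.38 mm. So its perimeter = 76.38 mm. Layer 149 (z = 17.88): the cube is not intersected at this z (z outside [0, 17]); the cylinder at (6.5, 12): section is a regular 12-gon, circumradius r=10.5 (perimeter = 2·12·10.500·sin(180°/12) = 65.22 mm); the cylinder at (1, 6) is absent (z outside [5, 17.5]); Taking the union: only the r=10.5 cylinder at (6.5, 12) is present, so the union is just that shape — boundary = 65.22 mm. So its perimeter = 65.22 mm. Layer 143 is larger (76.38 vs 65.22 mm).

layer 143 (z = 17.16 mm)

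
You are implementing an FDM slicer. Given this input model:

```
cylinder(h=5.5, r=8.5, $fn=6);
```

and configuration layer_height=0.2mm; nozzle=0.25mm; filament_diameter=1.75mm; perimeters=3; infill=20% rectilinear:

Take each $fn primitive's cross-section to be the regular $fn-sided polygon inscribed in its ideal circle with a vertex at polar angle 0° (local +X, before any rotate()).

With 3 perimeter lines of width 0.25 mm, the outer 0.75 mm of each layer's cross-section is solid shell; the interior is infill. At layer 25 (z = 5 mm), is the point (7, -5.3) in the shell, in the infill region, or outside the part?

outside

At z = 5 mm: the cylinder: section is a regular 6-gon, circumradius r=8.5. Overall, the cross-section is a single solid region. The nearest boundary edge runs (4.25, -7.36)→(8.50, 0.00); distance from the point to it = 1.35 mm. The point is not inside any of the regions above, so it lies outside the cross-section (1.35 mm from the nearest boundary).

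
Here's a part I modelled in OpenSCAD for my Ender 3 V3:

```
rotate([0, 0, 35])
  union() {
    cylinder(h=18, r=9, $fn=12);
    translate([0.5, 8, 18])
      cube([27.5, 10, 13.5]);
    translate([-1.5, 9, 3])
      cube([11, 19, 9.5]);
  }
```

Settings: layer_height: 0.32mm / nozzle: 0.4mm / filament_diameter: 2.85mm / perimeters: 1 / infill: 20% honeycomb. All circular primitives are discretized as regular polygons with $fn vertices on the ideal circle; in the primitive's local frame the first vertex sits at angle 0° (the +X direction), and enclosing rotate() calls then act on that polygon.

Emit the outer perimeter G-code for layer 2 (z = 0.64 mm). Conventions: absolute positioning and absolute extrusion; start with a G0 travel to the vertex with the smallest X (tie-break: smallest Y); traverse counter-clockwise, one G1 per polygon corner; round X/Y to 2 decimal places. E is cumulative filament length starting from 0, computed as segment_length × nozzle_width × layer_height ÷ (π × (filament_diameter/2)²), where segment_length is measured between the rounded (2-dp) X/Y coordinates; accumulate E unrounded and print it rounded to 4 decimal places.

G0 X-8.97 Y-0.78 Z0.64
G1 X-7.37 Y-5.16 E0.0936
G1 X-3.80 Y-8.16 E0.1871
G1 X0.78 Y-8.97 E0.2804
G1 X5.16 Y-7.37 E0.3740
G1 X8.16 Y-3.80 E0.4676
G1 X8.97 Y0.78 E0.5609
G1 X7.37 Y5.16 E0.6545
G1 X3.80 Y8.16 E0.7480
G1 X-0.78 Y8.97 E0.8413
G1 X-5.16 Y7.37 E0.9349
G1 X-8.16 Y3.80 E1.0285
G1 X-8.97 Y-0.78 E1.1218

At z = 0.64 mm: the r=9 cylinder gives a regular 12-gon of circumradius 9 (constant along its height); the cube at (0.5, 8) is absent (z outside [18, 31.5]); the cube at (-1.5, 9) is absent (z outside [3, 12.5]); Merging all regions: only the r=9 cylinder is present, so the union is just that shape — 1 connected region; (whole slice rotated 35° about Z — lengths, areas and connectivity unchanged). The outline is a single polygon with 12 vertices. Extrusion per mm of travel: 0.4 × 0.32 / (π × 1.425²) = 0.020065. Accumulating E over each segment gives final E = 1.1218.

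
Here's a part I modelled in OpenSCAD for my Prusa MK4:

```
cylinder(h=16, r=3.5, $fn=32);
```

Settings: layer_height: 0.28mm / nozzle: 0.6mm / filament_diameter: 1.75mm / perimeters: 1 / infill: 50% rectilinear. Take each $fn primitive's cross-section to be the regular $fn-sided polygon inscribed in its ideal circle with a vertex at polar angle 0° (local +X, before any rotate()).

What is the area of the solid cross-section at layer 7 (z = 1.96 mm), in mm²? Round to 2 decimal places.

At z = 1.96 mm: the cylinder: section is a regular 32-gon, circumradius r=3.5 (area = (32/2)·3.500²·sin(360°/32) = 38.24 mm²). Overall, the cross-section is a single solid region. Net area = 38.24 mm².

38.24 mm²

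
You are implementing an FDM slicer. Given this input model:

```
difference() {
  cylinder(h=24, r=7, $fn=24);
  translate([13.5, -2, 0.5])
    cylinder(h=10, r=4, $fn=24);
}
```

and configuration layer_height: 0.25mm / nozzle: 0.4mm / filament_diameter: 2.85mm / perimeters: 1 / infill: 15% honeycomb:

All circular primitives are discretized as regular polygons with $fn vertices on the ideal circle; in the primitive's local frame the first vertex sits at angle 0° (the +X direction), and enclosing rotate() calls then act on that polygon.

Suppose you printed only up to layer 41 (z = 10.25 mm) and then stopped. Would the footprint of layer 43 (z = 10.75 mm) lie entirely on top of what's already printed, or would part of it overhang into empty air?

Compare the two slices. At z = 10.25: the cylinder: section is a regular 24-gon, circumradius r=7 (area = (24/2)·7.000²·sin(360°/24) = 152.19 mm²); the r=4 cylinder at (13.5, -2) gives a regular 24-gon of circumradius 4 (constant along its height) (area = (24/2)·4.000²·sin(360°/24) = 49.69 mm²); Taking the first minus the rest: starting from the r=7 cylinder (152.19 mm²), the r=4 cylinder at (13.5, -2) misses the remaining region (no effect) — area = 152.19 mm². At z = 10.75: the cylinder: section is a regular 24-gon, circumradius r=7 (area = (24/2)·7.000²·sin(360°/24) = 152.19 mm²); the cylinder at (13.5, -2) is absent (z outside [0.5, 10.5]); After the difference (first − rest): none of the subtracted shapes is present at this height, so the r=7 cylinder is unchanged — area = 152.19 mm². Checking containment: the cross-section at z = 10.75 is a subset of the cross-section at z = 10.25.

entirely on top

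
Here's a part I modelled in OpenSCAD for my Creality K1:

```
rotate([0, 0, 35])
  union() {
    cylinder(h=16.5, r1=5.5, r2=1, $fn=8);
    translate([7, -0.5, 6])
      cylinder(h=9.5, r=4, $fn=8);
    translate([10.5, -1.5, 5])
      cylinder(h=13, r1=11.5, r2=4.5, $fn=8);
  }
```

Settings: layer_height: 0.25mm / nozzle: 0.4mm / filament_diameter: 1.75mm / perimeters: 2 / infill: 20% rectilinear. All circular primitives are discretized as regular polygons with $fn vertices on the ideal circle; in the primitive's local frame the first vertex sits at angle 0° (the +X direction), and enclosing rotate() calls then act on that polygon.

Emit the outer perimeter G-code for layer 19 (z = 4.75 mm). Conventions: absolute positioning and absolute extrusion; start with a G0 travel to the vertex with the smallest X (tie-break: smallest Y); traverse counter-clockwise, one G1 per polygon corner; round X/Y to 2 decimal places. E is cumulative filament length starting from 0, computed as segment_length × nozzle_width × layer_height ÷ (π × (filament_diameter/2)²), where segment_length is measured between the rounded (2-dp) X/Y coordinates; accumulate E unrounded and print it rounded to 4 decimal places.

At z = 4.75 mm: the cone (r1=5.5→r2=1) has section circumradius 4.205 here — a regular 8-gon; the cylinder at (7, -0.5) does not reach this height (z outside [6, 15.5]); the cone at (10.5, -1.5) does not reach this height (z outside [5, 18]); Combining (union): only the cone is present, so the union is just that shape — 1 connected region; (rotated 35° about Z; rotation is an isometry so areas/perimeters/island counts are preserved). The outline is a single polygon with 8 vertices. Extrusion per mm of travel: 0.4 × 0.25 / (π × 0.875²) = 0.041575. Accumulating E over each segment gives final E = 1.0697.

G0 X-4.14 Y0.73 Z4.75
G1 X-3.44 Y-2.41 E0.1338
G1 X-0.73 Y-4.14 E0.2674
G1 X2.41 Y-3.44 E0.4012
G1 X4.14 Y-0.73 E0.5348
G1 X3.44 Y2.41 E0.6686
G1 X0.73 Y4.14 E0.8023
G1 X-2.41 Y3.44 E0.9360
G1 X-4.14 Y0.73 E1.0697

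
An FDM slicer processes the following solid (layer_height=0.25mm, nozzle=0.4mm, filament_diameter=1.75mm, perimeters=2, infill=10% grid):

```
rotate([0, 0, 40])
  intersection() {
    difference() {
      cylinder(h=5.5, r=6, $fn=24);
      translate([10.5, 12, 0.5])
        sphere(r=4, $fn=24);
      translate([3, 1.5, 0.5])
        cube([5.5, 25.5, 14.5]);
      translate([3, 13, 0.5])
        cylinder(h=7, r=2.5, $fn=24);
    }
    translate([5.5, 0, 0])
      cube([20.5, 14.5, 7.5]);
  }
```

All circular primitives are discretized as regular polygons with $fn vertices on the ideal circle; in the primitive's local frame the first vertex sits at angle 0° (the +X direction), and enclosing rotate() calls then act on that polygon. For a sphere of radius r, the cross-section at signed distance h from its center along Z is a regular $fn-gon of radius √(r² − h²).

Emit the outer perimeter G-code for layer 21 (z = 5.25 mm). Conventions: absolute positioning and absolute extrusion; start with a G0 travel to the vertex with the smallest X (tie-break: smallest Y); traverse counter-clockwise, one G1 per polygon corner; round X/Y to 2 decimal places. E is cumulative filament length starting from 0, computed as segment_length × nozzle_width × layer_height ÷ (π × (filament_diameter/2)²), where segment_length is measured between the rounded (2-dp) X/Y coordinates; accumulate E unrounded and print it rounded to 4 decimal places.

G0 X3.25 Y4.68 Z5.25
G1 X4.21 Y3.54 E0.0620
G1 X4.60 Y3.86 E0.0829
G1 X3.48 Y4.88 E0.1459
G1 X3.25 Y4.68 E0.1586

At z = 5.25 mm: the r=6 cylinder contributes a regular 24-gon of circumradius 6; the sphere at (10.5, 12) is absent (|z−center|=4.750 > r=4); the cube at (3, 1.5) (footprint 5.5×25.5) is included at this height; the r=2.5 cylinder at (3, 13) contributes a regular 24-gon of circumradius 2.5; Taking the first minus the rest: starting from the r=6 cylinder, the 5.5×25.5 cube at (3, 1.5) partially overlaps it — only the 6.49 mm² overlap (of its 140.25 mm²) is removed, clipping the outline; the r=2.5 cylinder at (3, 13) misses the remaining region (no effect) — 1 connected region; the cube at (5.5, 0) is present — its section is the full 20.5×14.5 rectangle; After intersecting: the 20.5×14.5 cube at (5.5, 0) partially overlaps the result so far; clipping to the common part keeps 0.60 mm² — 1 connected region; (whole slice rotated 40° about Z — lengths, areas and connectivity unchanged). The outline is a single polygon with 4 vertices. Extrusion per mm of travel: 0.4 × 0.25 / (π × 0.875²) = 0.041575. Accumulating E over each segment gives final E = 0.1586.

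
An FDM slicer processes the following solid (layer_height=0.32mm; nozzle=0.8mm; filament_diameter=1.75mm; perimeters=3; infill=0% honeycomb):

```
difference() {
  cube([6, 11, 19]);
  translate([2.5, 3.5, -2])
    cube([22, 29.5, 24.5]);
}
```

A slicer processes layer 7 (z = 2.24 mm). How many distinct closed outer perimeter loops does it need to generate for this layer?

1

At z = 2.24 mm: the cube (footprint 6×11) is included at this height; the cube at (2.5, 3.5) is present — its section is the full 22×29.5 rectangle; Subtracting the remaining from the first: starting from the 6×11 cube, the 22×29.5 cube at (2.5, 3.5) partially overlaps it — only the 26.25 mm² overlap (of its 649.00 mm²) is removed, clipping the outline — 1 connected region. The result has 1 disconnected region.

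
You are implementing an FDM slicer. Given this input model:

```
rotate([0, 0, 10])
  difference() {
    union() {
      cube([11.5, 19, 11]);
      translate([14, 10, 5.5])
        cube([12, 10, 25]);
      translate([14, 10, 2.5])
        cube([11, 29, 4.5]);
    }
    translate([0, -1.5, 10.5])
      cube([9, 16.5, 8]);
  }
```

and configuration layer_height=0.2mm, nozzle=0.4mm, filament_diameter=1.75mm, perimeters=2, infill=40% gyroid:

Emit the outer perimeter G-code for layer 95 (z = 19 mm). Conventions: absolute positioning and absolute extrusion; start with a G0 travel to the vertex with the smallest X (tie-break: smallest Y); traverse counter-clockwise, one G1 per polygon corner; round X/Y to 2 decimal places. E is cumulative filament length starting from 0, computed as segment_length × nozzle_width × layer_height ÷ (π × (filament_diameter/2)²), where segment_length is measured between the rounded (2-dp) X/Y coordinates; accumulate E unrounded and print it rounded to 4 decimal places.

G0 X10.31 Y22.13 Z19.00
G1 X12.05 Y12.28 E0.3327
G1 X23.87 Y14.36 E0.7319
G1 X22.13 Y24.21 E1.0645
G1 X10.31 Y22.13 E1.4637

At z = 19 mm: the cube is absent (z outside [0, 11]); the 12×10 cube at (14, 10) contributes its full rectangle; the cube at (14, 10) is not intersected at this z (z outside [2.5, 7]); Combining (union): only the 12×10 cube at (14, 10) is present, so the union is just that shape — 1 connected region; the cube at (0, -1.5) is not intersected at this z (z outside [10.5, 18.5]); Subtracting the remaining from the first: none of the subtracted shapes is present at this height, so the result so far is unchanged — 1 connected region; (rotated 10° about Z; rotation is an isometry so areas/perimeters/island counts are preserved). The outline is a single polygon with 4 vertices. Extrusion per mm of travel: 0.4 × 0.2 / (π × 0.875²) = 0.033260. Accumulating E over each segment gives final E = 1.4637.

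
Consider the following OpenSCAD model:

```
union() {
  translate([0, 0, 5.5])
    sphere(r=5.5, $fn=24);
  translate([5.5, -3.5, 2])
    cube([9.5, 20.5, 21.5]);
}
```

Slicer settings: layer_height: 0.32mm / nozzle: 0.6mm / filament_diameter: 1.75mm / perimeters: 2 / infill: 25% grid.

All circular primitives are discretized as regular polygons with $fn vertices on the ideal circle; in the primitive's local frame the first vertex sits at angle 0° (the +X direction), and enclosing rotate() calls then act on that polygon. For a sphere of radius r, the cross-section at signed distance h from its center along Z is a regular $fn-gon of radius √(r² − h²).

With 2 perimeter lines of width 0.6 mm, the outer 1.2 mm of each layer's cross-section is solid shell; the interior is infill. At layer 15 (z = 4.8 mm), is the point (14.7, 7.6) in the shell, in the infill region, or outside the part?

shell

At z = 4.8 mm: the sphere: section is a regular 24-gon, circumradius = √(r²−h²) = √(5.5²−0.7²) = 5.455; the cube at (5.5, -3.5) is present — its section is the full 9.5×20.5 rectangle; Combining (union): the 2 present regions are separate (no shared area or edge), so areas and boundary lengths simply add and each stays a separate island — 2 connected regions. Overall, the cross-section has 2 separate islands. The nearest boundary edge runs (15.00, 17.00)→(15.00, -3.50); distance from the point to it = 0.30 mm. (Shell/infill is judged within the island containing the point — the largest one.) The point is inside the cross-section, 0.30 mm from the nearest boundary — within the 1.2 mm shell band (2 × 0.6).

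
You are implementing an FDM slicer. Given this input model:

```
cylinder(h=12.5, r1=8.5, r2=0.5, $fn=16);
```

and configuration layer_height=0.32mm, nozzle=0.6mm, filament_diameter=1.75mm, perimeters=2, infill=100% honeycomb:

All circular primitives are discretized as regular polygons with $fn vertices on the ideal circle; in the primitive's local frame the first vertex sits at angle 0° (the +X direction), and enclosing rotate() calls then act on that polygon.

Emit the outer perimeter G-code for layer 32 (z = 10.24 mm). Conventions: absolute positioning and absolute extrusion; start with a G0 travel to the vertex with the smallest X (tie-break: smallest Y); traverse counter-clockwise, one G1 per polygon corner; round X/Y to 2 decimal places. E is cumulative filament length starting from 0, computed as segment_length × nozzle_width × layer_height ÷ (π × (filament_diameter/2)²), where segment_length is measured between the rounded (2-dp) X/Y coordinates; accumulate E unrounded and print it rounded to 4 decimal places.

At z = 10.24 mm: the cone contributes a regular 16-gon of circumradius 1.946 (interpolated between r1=8.5 and r2=0.5 at t=0.819). The outline is a single polygon with 16 vertices. Extrusion per mm of travel: 0.6 × 0.32 / (π × 0.875²) = 0.079824. Accumulating E over each segment gives final E = 0.9710.

G0 X-1.95 Y0.00 Z10.24
G1 X-1.80 Y-0.74 E0.0603
G1 X-1.38 Y-1.38 E0.1214
G1 X-0.74 Y-1.80 E0.1825
G1 X0.00 Y-1.95 E0.2428
G1 X0.74 Y-1.80 E0.3030
G1 X1.38 Y-1.38 E0.3641
G1 X1.80 Y-0.74 E0.4252
G1 X1.95 Y0.00 E0.4855
G1 X1.80 Y0.74 E0.5458
G1 X1.38 Y1.38 E0.6069
G1 X0.74 Y1.80 E0.6680
G1 X0.00 Y1.95 E0.7283
G1 X-0.74 Y1.80 E0.7885
G1 X-1.38 Y1.38 E0.8496
G1 X-1.80 Y0.74 E0.9107
G1 X-1.95 Y0.00 E0.9710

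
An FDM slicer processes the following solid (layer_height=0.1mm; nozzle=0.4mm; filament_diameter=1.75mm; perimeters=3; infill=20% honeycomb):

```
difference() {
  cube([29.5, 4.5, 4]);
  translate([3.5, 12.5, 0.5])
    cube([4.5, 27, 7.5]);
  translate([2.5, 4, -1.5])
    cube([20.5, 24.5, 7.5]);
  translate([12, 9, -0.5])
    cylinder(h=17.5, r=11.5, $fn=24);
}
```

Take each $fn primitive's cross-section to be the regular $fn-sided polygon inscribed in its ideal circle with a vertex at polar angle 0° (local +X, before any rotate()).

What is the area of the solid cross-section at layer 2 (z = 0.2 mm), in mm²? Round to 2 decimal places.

50.66 mm²

At z = 0.2 mm: the cube is present — its section is the full 29.5×4.5 rectangle (area 132.75 mm²); the cube at (3.5, 12.5) is not intersected at this z (z outside [0.5, 8]); the 20.5×24.5 cube at (2.5, 4) contributes its full rectangle (area 502.25 mm²); the cylinder at (12, 9): section is a regular 24-gon, circumradius r=11.5 (area = (24/2)·11.500²·sin(360°/24) = 410.75 mm²); After the difference (first − rest): starting from the 29.5×4.5 cube (132.75 mm²), the 20.5×24.5 cube at (2.5, 4) partially overlaps it — only the 10.25 mm² overlap (of its 502.25 mm²) is removed, clipping the outline; the r=11.5 cylinder at (12, 9) partially overlaps it — only the 71.84 mm² overlap (of its 410.75 mm²) is removed, clipping the outline — area = 50.66 mm². Overall, the cross-section has 2 separate islands. Net area = 50.66 mm².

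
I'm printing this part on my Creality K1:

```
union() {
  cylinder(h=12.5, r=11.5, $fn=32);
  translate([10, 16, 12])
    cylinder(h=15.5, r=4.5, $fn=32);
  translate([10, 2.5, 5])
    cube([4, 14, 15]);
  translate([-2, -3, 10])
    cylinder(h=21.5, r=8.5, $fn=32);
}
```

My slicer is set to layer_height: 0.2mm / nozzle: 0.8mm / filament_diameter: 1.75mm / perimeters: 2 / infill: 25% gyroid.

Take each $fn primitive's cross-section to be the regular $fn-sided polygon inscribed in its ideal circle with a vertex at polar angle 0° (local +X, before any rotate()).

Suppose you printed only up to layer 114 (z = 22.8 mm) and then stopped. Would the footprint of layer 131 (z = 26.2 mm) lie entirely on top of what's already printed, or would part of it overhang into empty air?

Compare the two slices. At z = 22.8: the cylinder is absent (z outside [0, 12.5]); the cylinder at (10, 16): section is a regular 32-gon, circumradius r=4.5 (area = (32/2)·4.500²·sin(360°/32) = 63.21 mm²); the cube at (10, 2.5) is absent (z outside [5, 20]); the cylinder at (-2, -3): section is a regular 32-gon, circumradius r=8.5 (area = (32/2)·8.500²·sin(360°/32) = 225.52 mm²); Combining (union): the 2 present regions are separate (no shared area or edge), so areas and boundary lengths simply add and each stays a separate island — area = 288.73 mm². At z = 26.2: the cylinder is absent (z outside [0, 12.5]); the cylinder at (10, 16): section is a regular 32-gon, circumradius r=4.5 (area = (32/2)·4.500²·sin(360°/32) = 63.21 mm²); the cube at (10, 2.5) does not reach this height (z outside [5, 20]); the r=8.5 cylinder at (-2, -3) contributes a regular 32-gon of circumradius 8.5 (area = (32/2)·8.500²·sin(360°/32) = 225.52 mm²); Taking the union: the 2 present regions are separate (no shared area or edge), so areas and boundary lengths simply add and each stays a separate island — area = 288.73 mm². Checking containment: the cross-section at z = 26.2 is a subset of the cross-section at z = 22.8.

entirely on top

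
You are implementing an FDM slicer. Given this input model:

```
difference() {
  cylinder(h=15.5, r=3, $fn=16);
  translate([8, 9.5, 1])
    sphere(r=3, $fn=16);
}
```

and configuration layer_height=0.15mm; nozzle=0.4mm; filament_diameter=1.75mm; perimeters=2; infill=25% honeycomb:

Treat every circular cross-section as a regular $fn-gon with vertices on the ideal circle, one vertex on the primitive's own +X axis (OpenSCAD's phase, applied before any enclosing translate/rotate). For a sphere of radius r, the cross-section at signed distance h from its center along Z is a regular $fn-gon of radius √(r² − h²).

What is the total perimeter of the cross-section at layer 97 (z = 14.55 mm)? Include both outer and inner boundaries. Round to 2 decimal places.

At z = 14.55 mm: the r=3 cylinder contributes a regular 16-gon of circumradius 3 (perimeter = 2·16·3.000·sin(180°/16) = 18.73 mm); the sphere at (8, 9.5) does not reach this height (|z−center|=13.550 > r=3); Subtracting the remaining from the first: none of the subtracted shapes is present at this height, so the r=3 cylinder is unchanged — boundary = 18.73 mm. Overall, the cross-section is a single solid region. Total boundary length (outer) = 18.73 mm.

18.73 mm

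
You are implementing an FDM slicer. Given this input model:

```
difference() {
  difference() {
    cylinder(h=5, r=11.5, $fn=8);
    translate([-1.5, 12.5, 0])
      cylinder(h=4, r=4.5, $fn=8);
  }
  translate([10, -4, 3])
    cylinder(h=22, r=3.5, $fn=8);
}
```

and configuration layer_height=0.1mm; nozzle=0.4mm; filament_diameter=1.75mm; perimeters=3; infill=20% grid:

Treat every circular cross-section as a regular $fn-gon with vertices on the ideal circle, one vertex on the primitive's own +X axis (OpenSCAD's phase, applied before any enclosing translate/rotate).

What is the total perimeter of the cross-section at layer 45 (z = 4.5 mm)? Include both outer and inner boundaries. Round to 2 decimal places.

74.37 mm

At z = 4.5 mm: the r=11.5 cylinder gives a regular 8-gon of circumradius 11.5 (constant along its height) (perimeter = 2·8·11.500·sin(180°/8) = 70.41 mm); the cylinder at (-1.5, 12.5) is absent (z outside [0, 4]); Subtracting the remaining from the first: none of the subtracted shapes is present at this height, so the r=11.5 cylinder is unchanged — boundary = 70.41 mm; the r=3.5 cylinder at (10, -4) gives a regular 8-gon of circumradius 3.5 (constant along its height) (perimeter = 2·8·3.500·sin(180°/8) = 21.43 mm); Subtracting the remaining from the first: starting from that combined region, the r=3.5 cylinder at (10, -4) partially overlaps it — only the 16.39 mm² overlap (of its 34.65 mm²) is removed, clipping the outline — boundary = 74.37 mm. Overall, the cross-section is a single solid region. Total boundary length (outer) = 74.37 mm.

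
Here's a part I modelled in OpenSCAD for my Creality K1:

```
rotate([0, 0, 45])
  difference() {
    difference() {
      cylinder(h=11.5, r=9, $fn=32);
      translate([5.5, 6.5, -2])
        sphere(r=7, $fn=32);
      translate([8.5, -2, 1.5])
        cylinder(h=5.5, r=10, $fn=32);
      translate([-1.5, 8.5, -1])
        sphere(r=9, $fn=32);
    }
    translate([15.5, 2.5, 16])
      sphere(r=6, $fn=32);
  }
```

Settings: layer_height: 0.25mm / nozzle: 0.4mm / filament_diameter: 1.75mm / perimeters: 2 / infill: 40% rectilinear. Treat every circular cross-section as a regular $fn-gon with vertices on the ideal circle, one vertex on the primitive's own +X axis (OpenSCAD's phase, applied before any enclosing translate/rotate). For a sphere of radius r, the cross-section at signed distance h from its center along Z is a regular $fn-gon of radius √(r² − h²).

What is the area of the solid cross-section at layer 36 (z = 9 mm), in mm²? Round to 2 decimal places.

At z = 9 mm: the cylinder: section is a regular 32-gon, circumradius r=9 (area = (32/2)·9.000²·sin(360°/32) = 252.84 mm²); the sphere at (5.5, 6.5) does not reach this height (|z−center|=11.000 > r=7); the cylinder at (8.5, -2) does not reach this height (z outside [1.5, 7]); the sphere at (-1.5, 8.5) is absent (|z−center|=10.000 > r=9); Taking the first minus the rest: none of the subtracted shapes is present at this height, so the r=9 cylinder is unchanged — area = 252.84 mm²; the sphere at (15.5, 2.5) is absent (|z−center|=7.000 > r=6); After the difference (first − rest): none of the subtracted shapes is present at this height, so the result so far is unchanged — area = 252.84 mm²; (rotated 45° about Z; rotation is an isometry so areas/perimeters/island counts are preserved). Overall, the cross-section is a single solid region. Net area = 252.84 mm².

252.84 mm²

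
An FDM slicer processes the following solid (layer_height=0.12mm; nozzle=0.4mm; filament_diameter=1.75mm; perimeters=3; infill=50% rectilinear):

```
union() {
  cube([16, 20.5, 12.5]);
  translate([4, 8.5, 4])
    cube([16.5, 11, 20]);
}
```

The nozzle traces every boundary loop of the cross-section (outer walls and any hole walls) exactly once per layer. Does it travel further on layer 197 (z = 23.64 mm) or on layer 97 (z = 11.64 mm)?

Layer 197 (z = 23.64): the cube is absent (z outside [0, 12.5]); the cube at (4, 8.5) (footprint 16.5×11) is included at this height (perimeter 55.00 mm); Merging all regions: only the 16.5×11 cube at (4, 8.5) is present, so the union is just that shape — boundary = 55.00 mm. So its perimeter = 55.00 mm. Layer 97 (z = 11.64): the cube (footprint 16×20.5) is included at this height (perimeter 73.00 mm); the cube at (4, 8.5) (footprint 16.5×11) is included at this height (perimeter 55.00 mm); Combining (union): the regions partially overlap (shared area 132.00 mm²), so the edge portions inside another operand are dropped and the merged outline is re-measured after clipping — boundary = 82.00 mm. So its perimeter = 82.00 mm. Layer 97 is larger (82.00 vs 55.00 mm).

layer 97 (z = 11.64 mm)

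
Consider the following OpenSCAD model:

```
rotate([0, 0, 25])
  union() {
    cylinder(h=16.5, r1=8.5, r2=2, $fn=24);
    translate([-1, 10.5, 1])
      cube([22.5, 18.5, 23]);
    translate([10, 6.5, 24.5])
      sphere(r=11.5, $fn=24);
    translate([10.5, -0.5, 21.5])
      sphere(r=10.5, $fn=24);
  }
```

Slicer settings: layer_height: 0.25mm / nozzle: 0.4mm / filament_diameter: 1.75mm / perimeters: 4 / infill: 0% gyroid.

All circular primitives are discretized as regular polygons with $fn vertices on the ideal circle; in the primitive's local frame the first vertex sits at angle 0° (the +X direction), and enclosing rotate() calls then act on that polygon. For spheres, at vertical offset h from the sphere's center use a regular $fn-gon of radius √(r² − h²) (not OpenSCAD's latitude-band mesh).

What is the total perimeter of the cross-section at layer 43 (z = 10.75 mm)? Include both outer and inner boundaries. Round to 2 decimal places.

At z = 10.75 mm: the cone (r1=8.5→r2=2) has section circumradius 4.265 here — a regular 24-gon (perimeter = 2·24·4.265·sin(180°/24) = 26.72 mm); the 22.5×18.5 cube at (-1, 10.5) contributes its full rectangle (perimeter 82.00 mm); the sphere at (10, 6.5) does not reach this height (|z−center|=13.750 > r=11.5); the sphere at (10.5, -0.5) does not reach this height (|z−center|=10.750 > r=10.5); Combining (union): the 2 present regions are separate (no shared area or edge), so areas and boundary lengths simply add and each stays a separate island — boundary = 108.72 mm; (whole slice rotated 25° about Z — lengths, areas and connectivity unchanged). Overall, the cross-section has 2 separate islands. Total boundary length (outer) = 108.72 mm.

108.72 mm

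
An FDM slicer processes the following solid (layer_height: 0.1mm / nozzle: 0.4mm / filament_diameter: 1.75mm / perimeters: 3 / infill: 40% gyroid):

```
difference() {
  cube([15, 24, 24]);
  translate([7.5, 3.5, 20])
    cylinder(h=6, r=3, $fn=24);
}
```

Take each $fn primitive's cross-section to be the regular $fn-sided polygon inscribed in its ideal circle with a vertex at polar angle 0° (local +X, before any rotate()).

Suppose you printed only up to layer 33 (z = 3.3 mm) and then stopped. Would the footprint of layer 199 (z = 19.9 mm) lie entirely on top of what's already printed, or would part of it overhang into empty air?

Compare the two slices. At z = 3.3: the cube (footprint 15×24) is included at this height (area 360.00 mm²); the cylinder at (7.5, 3.5) is absent (z outside [20, 26]); After the difference (first − rest): none of the subtracted shapes is present at this height, so the 15×24 cube is unchanged — area = 360.00 mm². At z = 19.9: the cube is present — its section is the full 15×24 rectangle (area 360.00 mm²); the cylinder at (7.5, 3.5) does not reach this height (z outside [20, 26]); Subtracting the remaining from the first: none of the subtracted shapes is present at this height, so the 15×24 cube is unchanged — area = 360.00 mm². Checking containment: the cross-section at z = 19.9 is a subset of the cross-section at z = 3.3.

entirely on top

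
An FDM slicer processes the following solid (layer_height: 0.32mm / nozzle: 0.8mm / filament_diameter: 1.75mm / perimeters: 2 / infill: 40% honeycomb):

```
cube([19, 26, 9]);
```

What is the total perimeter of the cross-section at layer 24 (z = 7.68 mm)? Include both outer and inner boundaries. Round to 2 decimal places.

90.00 mm

At z = 7.68 mm: the cube is present — its section is the full 19×26 rectangle (perimeter 90.00 mm). Overall, the cross-section is a single solid region. Total boundary length (outer) = 90.00 mm.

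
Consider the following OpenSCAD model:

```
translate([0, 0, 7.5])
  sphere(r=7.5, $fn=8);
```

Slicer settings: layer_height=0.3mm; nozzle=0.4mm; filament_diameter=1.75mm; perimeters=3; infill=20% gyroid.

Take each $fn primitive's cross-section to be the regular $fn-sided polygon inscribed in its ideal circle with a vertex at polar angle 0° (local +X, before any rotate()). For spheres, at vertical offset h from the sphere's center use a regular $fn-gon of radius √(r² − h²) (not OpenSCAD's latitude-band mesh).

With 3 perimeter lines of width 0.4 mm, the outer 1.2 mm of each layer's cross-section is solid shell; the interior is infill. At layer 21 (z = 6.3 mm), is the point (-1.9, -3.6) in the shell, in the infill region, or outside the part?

infill

At z = 6.3 mm: the r=7.5 sphere slices to a regular 8-gon of circumradius 7.403 (√(r²−h²) with h=1.2 from center). Overall, the cross-section is a single solid region. The nearest boundary edge runs (-5.23, -5.23)→(-0.00, -7.40); distance from the point to it = 2.79 mm. The point is inside the cross-section and 2.79 mm from the nearest boundary — more than the 1.2 mm shell width (3 × 0.4), so it's in the infill interior.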